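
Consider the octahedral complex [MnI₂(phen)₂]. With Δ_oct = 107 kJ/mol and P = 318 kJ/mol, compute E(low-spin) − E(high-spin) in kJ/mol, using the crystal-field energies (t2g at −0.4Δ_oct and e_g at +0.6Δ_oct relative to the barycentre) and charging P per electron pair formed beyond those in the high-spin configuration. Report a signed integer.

422

Ligand charges: 2×(-1) from I⁻ and 2×(+0) from phen sum to -2; with overall charge +0, Mn is +2.
Group 7 minus oxidation state +2 gives a d⁵ configuration for Mn²⁺.
High-spin: t2g^3 e_g^2, CFSE = 0.0Δ_oct = 0 kJ/mol.
Low-spin t2g^5 e_g^0 gives -2.0Δ_oct = -214 kJ/mol, but forming 2 extra pairs costs 2P = 636 kJ/mol, so E(LS) = -214 + 636 = 422 kJ/mol.
E(LS) − E(HS) = 422 − (0) = 422 kJ/mol.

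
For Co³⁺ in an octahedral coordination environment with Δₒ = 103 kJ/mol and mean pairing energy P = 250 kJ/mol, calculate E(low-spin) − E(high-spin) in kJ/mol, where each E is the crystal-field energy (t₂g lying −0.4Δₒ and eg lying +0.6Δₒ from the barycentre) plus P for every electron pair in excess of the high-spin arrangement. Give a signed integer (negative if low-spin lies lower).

Co is in group 9, so Co³⁺ is d⁶ (9 − 3 = 6).
High-spin: t₂g⁴ eg², CFSE = -0.4Δₒ = -41 kJ/mol.
Low-spin: t₂g⁶ eg⁰, orbital CFSE = -2.4Δₒ = -247 kJ/mol; plus 2 excess pairs × P = +500 kJ/mol; total 253 kJ/mol.
Thus E(LS) − E(HS) = 294 kJ/mol.

294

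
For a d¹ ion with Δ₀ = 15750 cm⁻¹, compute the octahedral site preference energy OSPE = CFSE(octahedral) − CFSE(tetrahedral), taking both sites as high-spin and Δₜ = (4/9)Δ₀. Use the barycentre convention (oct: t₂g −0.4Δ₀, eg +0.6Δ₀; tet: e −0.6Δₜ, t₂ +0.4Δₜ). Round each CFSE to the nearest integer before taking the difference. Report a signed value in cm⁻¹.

In an octahedral site d¹ (HS) is t₂g¹ eg⁰, giving CFSE(oct) = -0.4Δ₀ = -6300 cm⁻¹.
Tetrahedral e¹ t₂⁰ gives -0.6Δₜ = -0.6 × (4/9) × 15750 = -4200 cm⁻¹.
OSPE = CFSE(oct) − CFSE(tet) = -6300 − (-4200) = -2100 cm⁻¹.

-2100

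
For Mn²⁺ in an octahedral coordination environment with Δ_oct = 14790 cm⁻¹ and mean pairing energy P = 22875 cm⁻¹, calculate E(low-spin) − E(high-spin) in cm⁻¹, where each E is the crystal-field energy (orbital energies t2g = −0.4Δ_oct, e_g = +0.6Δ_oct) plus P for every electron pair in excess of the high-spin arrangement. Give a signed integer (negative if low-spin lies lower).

16170

Mn²⁺: group 7, so d-count = 7 − 2 = 5.
High-spin d⁵ fills as t2g^3 e_g^2 with CFSE 3(−0.4) + 2(+0.6) = 0.0Δ_oct = 0 cm⁻¹.
Low-spin: t2g^5 e_g^0, orbital CFSE = -2.0Δ_oct = -29580 cm⁻¹; plus 2 excess pairs × P = +45750 cm⁻¹; total 16170 cm⁻¹.
The difference is 16170 − (0) = 16170 cm⁻¹, so high-spin lies lower.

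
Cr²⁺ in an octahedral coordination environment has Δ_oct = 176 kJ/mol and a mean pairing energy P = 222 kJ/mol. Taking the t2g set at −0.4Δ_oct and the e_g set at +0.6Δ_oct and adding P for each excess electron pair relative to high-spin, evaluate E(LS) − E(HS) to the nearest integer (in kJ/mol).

46

Cr is in group 6, so Cr²⁺ is d⁴ (6 − 2 = 4).
High-spin d⁴ fills as t2g^3 e_g^1 with CFSE 3(−0.4) + 1(+0.6) = -0.6Δ_oct = -106 kJ/mol.
Low-spin t2g^4 e_g^0 gives -1.6Δ_oct = -282 kJ/mol, but forming 1 extra pair costs 1P = 222 kJ/mol, so E(LS) = -282 + 222 = -60 kJ/mol.
The difference is -60 − (-106) = 46 kJ/mol, so high-spin lies lower.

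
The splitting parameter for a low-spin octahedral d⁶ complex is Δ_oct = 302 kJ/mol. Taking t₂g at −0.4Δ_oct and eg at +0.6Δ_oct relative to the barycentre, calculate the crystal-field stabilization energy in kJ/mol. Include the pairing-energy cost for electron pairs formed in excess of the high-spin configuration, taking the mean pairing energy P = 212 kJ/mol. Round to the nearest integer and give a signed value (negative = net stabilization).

-301

Electron filling gives t₂g⁶ eg⁰.
Orbital CFSE = 6(-0.4) + 0(0.6) = -2.4Δ_oct = -2.4 × 302 = -725 kJ/mol.
High-spin d⁶ would be t₂g⁴ eg² with 1 pair; low-spin has 3, so 2 excess pairs cost +2P = +424 kJ/mol.
Combining: -725 + 424 = -301 kJ/mol.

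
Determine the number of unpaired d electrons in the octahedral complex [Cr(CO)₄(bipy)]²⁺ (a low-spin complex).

Ligand charges: 4×(+0) from CO and 1×(+0) from bipy sum to +0; with overall charge +2, Cr is +2.
Cr sits in group 6; removing 2 electrons leaves Cr²⁺ with 6 − 2 = 4 d electrons.
Configuration: t₂g⁴ eg⁰, giving 2 unpaired electrons.

2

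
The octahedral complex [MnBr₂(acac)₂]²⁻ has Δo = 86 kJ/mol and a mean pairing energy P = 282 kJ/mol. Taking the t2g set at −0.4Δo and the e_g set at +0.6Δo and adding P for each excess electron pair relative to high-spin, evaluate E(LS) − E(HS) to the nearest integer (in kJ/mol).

Ligand charges: 2×(-1) from Br⁻ and 2×(-1) from acac⁻ sum to -4; with overall charge -2, Mn is +2.
Group 7 minus oxidation state +2 gives a d⁵ configuration for Mn²⁺.
High-spin d⁵ fills as t2g^3 e_g^2 with CFSE 3(−0.4) + 2(+0.6) = 0.0Δo = 0 kJ/mol.
For low-spin the configuration is t2g^5 e_g^0: orbital energy -2.0 × 86 = -172 kJ/mol, and 2 additional pairs relative to high-spin add 564 kJ/mol, giving 392 kJ/mol.
Thus E(LS) − E(HS) = 392 kJ/mol.

392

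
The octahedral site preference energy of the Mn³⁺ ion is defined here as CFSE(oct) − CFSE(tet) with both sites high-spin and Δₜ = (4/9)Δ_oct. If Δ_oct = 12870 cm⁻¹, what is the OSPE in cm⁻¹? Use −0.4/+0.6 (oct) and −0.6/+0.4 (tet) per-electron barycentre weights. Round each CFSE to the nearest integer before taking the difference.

-5434

Mn³⁺: group 7, so d-count = 7 − 3 = 4.
Octahedral high-spin t₂g³ eg¹: CFSE = -0.6 × 12870 = -7722 cm⁻¹.
In a tetrahedral site the filling is e² t₂²: CFSE(tet) = -0.4Δₜ = -0.4 × (4/9)(12870) = -2288 cm⁻¹.
OSPE = CFSE(oct) − CFSE(tet) = -7722 − (-2288) = -5434 cm⁻¹.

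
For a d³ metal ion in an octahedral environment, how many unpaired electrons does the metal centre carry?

3

For octahedral d³ the high- and low-spin configurations coincide.
Configuration: t2g^3 e_g^0, giving 3 unpaired electrons.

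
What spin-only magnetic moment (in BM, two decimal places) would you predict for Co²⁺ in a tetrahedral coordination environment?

3.87 BM

Co sits in group 9; removing 2 electrons leaves Co²⁺ with 9 − 2 = 7 d electrons.
Tetrahedral fields are weak (Δₜ ≈ 4/9 Δₒ), so electrons fill high-spin.
Configuration: e^4 t2^3 → 3 unpaired electrons.
μ(spin-only) = √[3(3+2)] = √15 ≈ 3.87 BM.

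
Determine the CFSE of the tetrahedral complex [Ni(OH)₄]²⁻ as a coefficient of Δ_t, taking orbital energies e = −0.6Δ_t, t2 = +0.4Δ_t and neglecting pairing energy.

Each OH⁻ contributes -1; 4 × (-1) = -4. With overall charge -2, Ni is in the +2 oxidation state.
Ni is in group 10, so Ni²⁺ is d⁸ (10 − 2 = 8).
Tetrahedral splitting is small, so the complex is high-spin.
Configuration: e^4 t2^4.
CFSE = 4(-0.6Δ_t) + 4(0.4Δ_t) = -2.4Δ_t + 1.6Δ_t = -0.8Δ_t.

-0.8 Δ_t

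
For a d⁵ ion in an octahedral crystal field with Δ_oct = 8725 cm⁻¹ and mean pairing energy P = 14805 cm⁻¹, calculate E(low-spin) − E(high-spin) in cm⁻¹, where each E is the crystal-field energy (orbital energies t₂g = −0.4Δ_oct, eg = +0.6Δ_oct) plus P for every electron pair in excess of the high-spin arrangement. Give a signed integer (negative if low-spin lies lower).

12160

High-spin: t₂g³ eg², CFSE = 0.0Δ_oct = 0 cm⁻¹.
Low-spin: t₂g⁵ eg⁰, orbital CFSE = -2.0Δ_oct = -17450 cm⁻¹; plus 2 excess pairs × P = +29610 cm⁻¹; total 12160 cm⁻¹.
E(LS) − E(HS) = 12160 − (0) = 12160 cm⁻¹.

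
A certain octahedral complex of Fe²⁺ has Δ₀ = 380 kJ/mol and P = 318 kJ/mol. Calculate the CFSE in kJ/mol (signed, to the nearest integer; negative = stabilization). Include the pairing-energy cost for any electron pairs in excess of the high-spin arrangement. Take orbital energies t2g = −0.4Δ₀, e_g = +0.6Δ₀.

-276

Group 8 minus oxidation state +2 gives a d⁶ configuration for Fe²⁺.
Since Δ₀ = 380 kJ/mol > P = 318 kJ/mol, the complex adopts the low-spin configuration.
That gives t2g^6 e_g^0.
Orbital CFSE = -2.4Δ₀ = -2.4 × 380 = -912 kJ/mol.
Excess pairs vs high-spin: 3 − 1 = 2; pairing cost = +636 kJ/mol.
Net CFSE = -912 + 636 = -276 kJ/mol.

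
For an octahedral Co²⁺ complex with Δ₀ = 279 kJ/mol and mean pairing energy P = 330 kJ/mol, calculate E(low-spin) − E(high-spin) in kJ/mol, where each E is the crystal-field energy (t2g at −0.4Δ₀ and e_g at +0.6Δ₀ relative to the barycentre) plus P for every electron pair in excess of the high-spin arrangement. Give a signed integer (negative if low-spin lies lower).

51

Group 9 minus oxidation state +2 gives a d⁷ configuration for Co²⁺.
High-spin d⁷ fills as t2g^5 e_g^2 with CFSE 5(−0.4) + 2(+0.6) = -0.8Δ₀ = -223 kJ/mol.
For low-spin the configuration is t2g^6 e_g^1: orbital energy -1.8 × 279 = -502 kJ/mol, and 1 additional pair relative to high-spin adds 330 kJ/mol, giving -172 kJ/mol.
The difference is -172 − (-223) = 51 kJ/mol, so high-spin lies lower.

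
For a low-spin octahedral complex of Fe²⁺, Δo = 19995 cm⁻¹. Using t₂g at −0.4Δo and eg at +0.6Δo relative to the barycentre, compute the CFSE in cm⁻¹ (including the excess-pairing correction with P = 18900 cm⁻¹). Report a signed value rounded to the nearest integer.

-10188

Fe²⁺: group 8, so d-count = 8 − 2 = 6.
Electron filling gives t₂g⁶ eg⁰.
Orbital CFSE = 6(-0.4) + 0(0.6) = -2.4Δo = -2.4 × 19995 = -47988 cm⁻¹.
High-spin d⁶ would be t₂g⁴ eg² with 1 pair; low-spin has 3, so 2 excess pairs cost +2P = +37800 cm⁻¹.
Overall CFSE = -47988 + 37800 = -10188 cm⁻¹.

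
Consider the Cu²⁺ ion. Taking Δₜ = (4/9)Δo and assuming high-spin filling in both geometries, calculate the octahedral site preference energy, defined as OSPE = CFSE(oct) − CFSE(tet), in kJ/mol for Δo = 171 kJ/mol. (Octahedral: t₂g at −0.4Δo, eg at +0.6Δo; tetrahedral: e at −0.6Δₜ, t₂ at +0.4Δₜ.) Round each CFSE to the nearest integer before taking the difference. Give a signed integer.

Cu²⁺: group 11, so d-count = 11 − 2 = 9.
Octahedral (high-spin): t₂g⁶ eg³, CFSE = 6(−0.4) + 3(+0.6) = -0.6Δo = -0.6 × 171 = -103 kJ/mol.
Tetrahedral: e⁴ t₂⁵, CFSE = 4(−0.6) + 5(+0.4) = -0.4Δₜ = -0.4 × (4/9) × 171 = -30 kJ/mol.
OSPE = -103 − (-30) = -73 kJ/mol.

-73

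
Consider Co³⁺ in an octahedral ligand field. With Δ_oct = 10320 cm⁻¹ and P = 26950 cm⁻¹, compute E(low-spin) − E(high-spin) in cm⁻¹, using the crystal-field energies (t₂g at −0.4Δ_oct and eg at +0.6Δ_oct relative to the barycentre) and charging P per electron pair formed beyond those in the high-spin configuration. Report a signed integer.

Group 9 minus oxidation state +3 gives a d⁶ configuration for Co³⁺.
High-spin d⁶ fills as t₂g⁴ eg² with CFSE 4(−0.4) + 2(+0.6) = -0.4Δ_oct = -4128 cm⁻¹.
Low-spin t₂g⁶ eg⁰ gives -2.4Δ_oct = -24768 cm⁻¹, but forming 2 extra pairs costs 2P = 53900 cm⁻¹, so E(LS) = -24768 + 53900 = 29132 cm⁻¹.
The difference is 29132 − (-4128) = 33260 cm⁻¹, so high-spin lies lower.

33260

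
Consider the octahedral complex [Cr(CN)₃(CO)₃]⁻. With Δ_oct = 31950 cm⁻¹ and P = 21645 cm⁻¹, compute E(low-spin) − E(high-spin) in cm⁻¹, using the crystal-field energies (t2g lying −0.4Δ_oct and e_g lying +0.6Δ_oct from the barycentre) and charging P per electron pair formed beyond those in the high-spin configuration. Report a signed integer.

-10305

Ligand charges: 3×(-1) from CN⁻ and 3×(+0) from CO sum to -3; with overall charge -1, Cr is +2.
Cr is in group 6, so Cr²⁺ is d⁴ (6 − 2 = 4).
High-spin: t2g^3 e_g^1, CFSE = -0.6Δ_oct = -19170 cm⁻¹.
For low-spin the configuration is t2g^4 e_g^0: orbital energy -1.6 × 31950 = -51120 cm⁻¹, and 1 additional pair relative to high-spin adds 21645 cm⁻¹, giving -29475 cm⁻¹.
The difference is -29475 − (-19170) = -10305 cm⁻¹, so low-spin lies lower.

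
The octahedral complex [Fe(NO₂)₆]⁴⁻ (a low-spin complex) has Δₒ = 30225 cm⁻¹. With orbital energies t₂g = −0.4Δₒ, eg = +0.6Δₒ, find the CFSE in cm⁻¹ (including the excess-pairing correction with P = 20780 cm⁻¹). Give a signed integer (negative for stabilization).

Each NO₂⁻ contributes -1; 6 × (-1) = -6. With overall charge -4, Fe is in the +2 oxidation state.
Fe is in group 8, so Fe²⁺ is d⁶ (8 − 2 = 6).
Configuration: t₂g⁶ eg⁰.
The orbital stabilization is -2.4Δₒ = -2.4 × 30225 = -72540 cm⁻¹.
Relative to high-spin t₂g⁴ eg² (1 paired), the low-spin configuration has 2 additional pairs, contributing +2 × 20780 = +41560 cm⁻¹.
Overall CFSE = -72540 + 41560 = -30980 cm⁻¹.

-30980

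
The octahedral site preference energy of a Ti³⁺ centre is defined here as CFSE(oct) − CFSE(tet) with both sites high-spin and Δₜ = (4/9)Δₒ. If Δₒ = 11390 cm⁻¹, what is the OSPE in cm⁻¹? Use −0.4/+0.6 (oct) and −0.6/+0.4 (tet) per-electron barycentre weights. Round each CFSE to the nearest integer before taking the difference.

-1519

Ti³⁺: group 4, so d-count = 4 − 3 = 1.
In an octahedral site d¹ (HS) is t₂g¹ eg⁰, giving CFSE(oct) = -0.4Δₒ = -4556 cm⁻¹.
In a tetrahedral site the filling is e¹ t₂⁰: CFSE(tet) = -0.6Δₜ = -0.6 × (4/9)(11390) = -3037 cm⁻¹.
OSPE = CFSE(oct) − CFSE(tet) = -4556 − (-3037) = -1519 cm⁻¹.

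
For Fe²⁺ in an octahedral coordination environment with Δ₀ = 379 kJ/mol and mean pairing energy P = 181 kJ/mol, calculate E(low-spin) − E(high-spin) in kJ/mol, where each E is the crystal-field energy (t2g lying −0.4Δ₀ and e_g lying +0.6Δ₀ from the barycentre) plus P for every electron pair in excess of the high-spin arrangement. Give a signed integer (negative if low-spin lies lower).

Group 8 minus oxidation state +2 gives a d⁶ configuration for Fe²⁺.
High-spin d⁶ fills as t2g^4 e_g^2 with CFSE 4(−0.4) + 2(+0.6) = -0.4Δ₀ = -152 kJ/mol.
Low-spin: t2g^6 e_g^0, orbital CFSE = -2.4Δ₀ = -910 kJ/mol; plus 2 excess pairs × P = +362 kJ/mol; total -548 kJ/mol.
Thus E(LS) − E(HS) = -396 kJ/mol.

-396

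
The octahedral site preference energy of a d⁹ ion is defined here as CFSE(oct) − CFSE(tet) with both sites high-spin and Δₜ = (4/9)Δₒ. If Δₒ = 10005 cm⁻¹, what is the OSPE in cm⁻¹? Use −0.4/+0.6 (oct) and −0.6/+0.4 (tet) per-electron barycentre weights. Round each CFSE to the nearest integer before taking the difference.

In an octahedral site d⁹ (HS) is t₂g⁶ eg³, giving CFSE(oct) = -0.6Δₒ = -6003 cm⁻¹.
In a tetrahedral site the filling is e⁴ t₂⁵: CFSE(tet) = -0.4Δₜ = -0.4 × (4/9)(10005) = -1779 cm⁻¹.
OSPE = CFSE(oct) − CFSE(tet) = -6003 − (-1779) = -4224 cm⁻¹.

-4224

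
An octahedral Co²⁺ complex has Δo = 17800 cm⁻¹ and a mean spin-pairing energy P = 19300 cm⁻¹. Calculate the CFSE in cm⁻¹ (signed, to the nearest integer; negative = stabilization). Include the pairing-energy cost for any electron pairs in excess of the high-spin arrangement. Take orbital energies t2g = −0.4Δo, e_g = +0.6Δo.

Co²⁺: group 9, so d-count = 9 − 2 = 7.
Since Δo = 17800 cm⁻¹ < P = 19300 cm⁻¹, the complex adopts the high-spin configuration.
That gives t2g^5 e_g^2.
Orbital CFSE = -0.8Δo = -0.8 × 17800 = -14240 cm⁻¹.
High-spin has no excess pairs, so no pairing correction applies.

-14240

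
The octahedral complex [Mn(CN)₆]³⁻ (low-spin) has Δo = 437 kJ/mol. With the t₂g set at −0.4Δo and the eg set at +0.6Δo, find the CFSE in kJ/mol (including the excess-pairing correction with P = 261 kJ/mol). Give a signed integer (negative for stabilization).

Each CN⁻ contributes -1; 6 × (-1) = -6. With overall charge -3, Mn is in the +3 oxidation state.
Mn³⁺: group 7, so d-count = 7 − 3 = 4.
The d⁴ electrons fill as t₂g⁴ eg⁰.
The orbital stabilization is -1.6Δo = -1.6 × 437 = -699 kJ/mol.
High-spin d⁴ would be t₂g³ eg¹ with 0 pairs; low-spin has 1, so 1 excess pair costs +1P = +261 kJ/mol.
Net CFSE = -699 + 261 = -438 kJ/mol.

-438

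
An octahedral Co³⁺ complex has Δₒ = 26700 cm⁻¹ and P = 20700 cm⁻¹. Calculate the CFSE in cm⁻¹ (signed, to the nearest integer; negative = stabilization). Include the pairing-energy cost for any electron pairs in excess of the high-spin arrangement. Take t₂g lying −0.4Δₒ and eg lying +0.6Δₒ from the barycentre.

-22680

Group 9 minus oxidation state +3 gives a d⁶ configuration for Co³⁺.
With Δₒ > P the complex is low-spin.
Filling d⁶ accordingly: t₂g⁶ eg⁰.
Orbital CFSE = -2.4Δₒ = -2.4 × 26700 = -64080 cm⁻¹.
Excess pairs vs high-spin: 3 − 1 = 2; pairing cost = +41400 cm⁻¹.
Net CFSE = -64080 + 41400 = -22680 cm⁻¹.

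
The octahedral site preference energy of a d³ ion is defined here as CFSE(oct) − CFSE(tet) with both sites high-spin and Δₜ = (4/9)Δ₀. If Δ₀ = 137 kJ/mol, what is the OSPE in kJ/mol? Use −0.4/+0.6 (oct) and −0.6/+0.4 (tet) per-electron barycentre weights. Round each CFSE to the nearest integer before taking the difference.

-115

Octahedral high-spin t2g^3 e_g^0: CFSE = -1.2 × 137 = -164 kJ/mol.
Tetrahedral: e^2 t2^1, CFSE = 2(−0.6) + 1(+0.4) = -0.8Δₜ = -0.8 × (4/9) × 137 = -49 kJ/mol.
Subtracting, OSPE = -164 − (-49) = -115 kJ/mol.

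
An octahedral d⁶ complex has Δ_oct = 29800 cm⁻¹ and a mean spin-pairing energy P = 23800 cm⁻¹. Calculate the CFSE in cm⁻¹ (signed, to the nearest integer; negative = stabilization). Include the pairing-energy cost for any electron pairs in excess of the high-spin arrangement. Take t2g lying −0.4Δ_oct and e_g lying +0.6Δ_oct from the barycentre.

-23920

Since Δ_oct = 29800 cm⁻¹ > P = 23800 cm⁻¹, the complex adopts the low-spin configuration.
Configuration: t2g^6 e_g^0.
Orbital CFSE = -2.4Δ_oct = -2.4 × 29800 = -71520 cm⁻¹.
Excess pairs vs high-spin: 3 − 1 = 2; pairing cost = +47600 cm⁻¹.
Net CFSE = -71520 + 47600 = -23920 cm⁻¹.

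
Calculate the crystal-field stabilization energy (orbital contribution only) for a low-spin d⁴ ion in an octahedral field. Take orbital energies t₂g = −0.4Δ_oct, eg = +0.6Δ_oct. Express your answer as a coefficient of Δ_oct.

-1.6 Δ_oct

Configuration: t₂g⁴ eg⁰.
CFSE = 4(-0.4Δ_oct) + 0(0.6Δ_oct) = -1.6Δ_oct + 0.0Δ_oct = -1.6Δ_oct.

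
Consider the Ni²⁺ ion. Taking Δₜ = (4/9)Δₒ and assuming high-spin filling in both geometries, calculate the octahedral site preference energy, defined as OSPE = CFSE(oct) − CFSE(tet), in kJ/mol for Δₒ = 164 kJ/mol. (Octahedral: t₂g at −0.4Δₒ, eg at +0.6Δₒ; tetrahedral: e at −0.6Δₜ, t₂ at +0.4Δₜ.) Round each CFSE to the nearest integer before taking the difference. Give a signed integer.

-139

Ni²⁺: group 10, so d-count = 10 − 2 = 8.
In an octahedral site d⁸ (HS) is t₂g⁶ eg², giving CFSE(oct) = -1.2Δₒ = -197 kJ/mol.
Tetrahedral e⁴ t₂⁴ gives -0.8Δₜ = -0.8 × (4/9) × 164 = -58 kJ/mol.
Subtracting, OSPE = -197 − (-58) = -139 kJ/mol.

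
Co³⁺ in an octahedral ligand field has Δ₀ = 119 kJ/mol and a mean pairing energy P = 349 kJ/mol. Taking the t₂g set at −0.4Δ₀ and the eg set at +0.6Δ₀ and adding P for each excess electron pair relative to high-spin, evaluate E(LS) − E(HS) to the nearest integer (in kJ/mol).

460

Co is in group 9, so Co³⁺ is d⁶ (9 − 3 = 6).
High-spin d⁶ fills as t₂g⁴ eg² with CFSE 4(−0.4) + 2(+0.6) = -0.4Δ₀ = -48 kJ/mol.
Low-spin t₂g⁶ eg⁰ gives -2.4Δ₀ = -286 kJ/mol, but forming 2 extra pairs costs 2P = 698 kJ/mol, so E(LS) = -286 + 698 = 412 kJ/mol.
E(LS) − E(HS) = 412 − (-48) = 460 kJ/mol.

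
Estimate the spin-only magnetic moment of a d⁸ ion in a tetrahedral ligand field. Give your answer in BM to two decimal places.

Tetrahedral fields are weak (Δₜ ≈ 4/9 Δₒ), so electrons fill high-spin.
Configuration: e^4 t2^4 → 2 unpaired electrons.
μ(spin-only) = √[2(2+2)] = √8 ≈ 2.83 BM.

2.83 BM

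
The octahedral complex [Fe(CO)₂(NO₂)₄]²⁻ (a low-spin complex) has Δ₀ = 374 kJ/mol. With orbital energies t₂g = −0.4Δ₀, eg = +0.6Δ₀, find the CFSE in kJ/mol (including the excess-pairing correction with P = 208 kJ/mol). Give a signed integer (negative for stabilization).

Ligand charges: 2×(+0) from CO and 4×(-1) from NO₂⁻ sum to -4; with overall charge -2, Fe is +2.
Fe²⁺: group 8, so d-count = 8 − 2 = 6.
Configuration: t₂g⁶ eg⁰.
Orbital CFSE = 6(-0.4) + 0(0.6) = -2.4Δ₀ = -2.4 × 374 = -898 kJ/mol.
Relative to high-spin t₂g⁴ eg² (1 paired), the low-spin configuration has 2 additional pairs, contributing +2 × 208 = +416 kJ/mol.
Net CFSE = -898 + 416 = -482 kJ/mol.

-482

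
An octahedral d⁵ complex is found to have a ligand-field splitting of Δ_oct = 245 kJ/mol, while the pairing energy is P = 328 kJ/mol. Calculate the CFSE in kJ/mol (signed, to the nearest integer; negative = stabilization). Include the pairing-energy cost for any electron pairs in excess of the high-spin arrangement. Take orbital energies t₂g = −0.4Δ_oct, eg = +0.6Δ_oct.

Since Δ_oct = 245 kJ/mol < P = 328 kJ/mol, the complex adopts the high-spin configuration.
Filling d⁵ accordingly: t₂g³ eg².
Orbital CFSE = 0.0Δ_oct = 0.0 × 245 = 0 kJ/mol.
High-spin has no excess pairs, so no pairing correction applies.

0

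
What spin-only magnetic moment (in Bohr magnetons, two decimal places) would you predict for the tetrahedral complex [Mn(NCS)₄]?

Each NCS⁻ contributes -1; 4 × (-1) = -4. With overall charge +0, Mn is in the +4 oxidation state.
Mn⁴⁺: group 7, so d-count = 7 − 4 = 3.
Tetrahedral splitting is small, so the complex is high-spin.
Configuration: e² t₂¹ → 3 unpaired electrons.
μ(spin-only) = √[3(3+2)] = √15 ≈ 3.87 Bohr magnetons.

3.87 Bohr magnetons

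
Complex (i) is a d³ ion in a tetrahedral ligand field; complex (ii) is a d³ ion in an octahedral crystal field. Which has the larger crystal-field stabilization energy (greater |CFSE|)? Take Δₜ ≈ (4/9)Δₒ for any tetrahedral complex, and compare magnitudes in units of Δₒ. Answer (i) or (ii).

(i): With tetrahedral geometry the complex is necessarily high-spin; e^2 t2^1, CFSE = -0.8Δₜ ≈ -0.36Δₒ.
(ii): t₂g³ eg⁰, CFSE = -1.2Δₒ.
So (ii) has the larger |CFSE|.

(ii)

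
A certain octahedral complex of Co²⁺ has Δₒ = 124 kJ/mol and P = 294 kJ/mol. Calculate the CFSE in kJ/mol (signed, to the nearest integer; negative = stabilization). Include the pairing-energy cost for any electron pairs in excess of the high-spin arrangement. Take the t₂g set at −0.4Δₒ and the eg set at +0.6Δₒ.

-99

Group 9 minus oxidation state +2 gives a d⁷ configuration for Co²⁺.
Here Δₒ < P (124 < 294), so the high-spin state is favoured.
Configuration: t₂g⁵ eg².
Orbital CFSE = -0.8Δₒ = -0.8 × 124 = -99 kJ/mol.
High-spin has no excess pairs, so no pairing correction applies.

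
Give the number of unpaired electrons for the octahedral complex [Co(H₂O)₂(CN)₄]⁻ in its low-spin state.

Ligand charges: 2×(+0) from H₂O and 4×(-1) from CN⁻ sum to -4; with overall charge -1, Co is +3.
Co sits in group 9; removing 3 electrons leaves Co³⁺ with 9 − 3 = 6 d electrons.
Configuration: t₂g⁶ eg⁰, giving 0 unpaired electrons.

0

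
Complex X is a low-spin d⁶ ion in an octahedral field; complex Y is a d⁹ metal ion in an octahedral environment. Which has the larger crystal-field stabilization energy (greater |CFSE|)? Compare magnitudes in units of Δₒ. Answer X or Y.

X: t2g^6 e_g^0, CFSE = -2.4Δₒ.
Y: t₂g⁶ eg³, CFSE = -0.6Δₒ.
So X has the larger |CFSE|.

X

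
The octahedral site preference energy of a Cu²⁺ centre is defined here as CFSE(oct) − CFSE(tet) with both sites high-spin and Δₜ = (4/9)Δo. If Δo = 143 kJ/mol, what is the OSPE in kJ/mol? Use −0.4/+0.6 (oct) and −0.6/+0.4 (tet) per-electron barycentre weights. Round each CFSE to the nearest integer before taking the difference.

-61

Group 11 minus oxidation state +2 gives a d⁹ configuration for Cu²⁺.
Octahedral (high-spin): t2g^6 e_g^3, CFSE = 6(−0.4) + 3(+0.6) = -0.6Δo = -0.6 × 143 = -86 kJ/mol.
Tetrahedral e^4 t2^5 gives -0.4Δₜ = -0.4 × (4/9) × 143 = -25 kJ/mol.
Subtracting, OSPE = -86 − (-25) = -61 kJ/mol.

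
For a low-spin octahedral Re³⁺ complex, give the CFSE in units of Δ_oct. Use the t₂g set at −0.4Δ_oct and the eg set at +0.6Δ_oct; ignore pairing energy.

Re³⁺: group 7, so d-count = 7 − 3 = 4.
Configuration: t₂g⁴ eg⁰.
CFSE = 4(-0.4Δ_oct) + 0(0.6Δ_oct) = -1.6Δ_oct + 0.0Δ_oct = -1.6Δ_oct.

-1.6 Δ_oct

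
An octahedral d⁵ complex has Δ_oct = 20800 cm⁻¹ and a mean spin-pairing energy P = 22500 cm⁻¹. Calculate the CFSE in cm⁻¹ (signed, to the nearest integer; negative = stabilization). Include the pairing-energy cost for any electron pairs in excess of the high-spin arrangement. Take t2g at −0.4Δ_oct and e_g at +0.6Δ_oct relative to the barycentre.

With Δ_oct < P the complex is high-spin.
Configuration: t2g^3 e_g^2.
Orbital CFSE = 0.0Δ_oct = 0.0 × 20800 = 0 cm⁻¹.
High-spin has no excess pairs, so no pairing correction applies.

0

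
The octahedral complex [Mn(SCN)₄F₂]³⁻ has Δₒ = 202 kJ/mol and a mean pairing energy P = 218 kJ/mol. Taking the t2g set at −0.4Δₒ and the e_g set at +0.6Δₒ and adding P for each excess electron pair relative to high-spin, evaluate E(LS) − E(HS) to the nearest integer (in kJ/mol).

16

Ligand charges: 4×(-1) from SCN⁻ and 2×(-1) from F⁻ sum to -6; with overall charge -3, Mn is +3.
Mn sits in group 7; removing 3 electrons leaves Mn³⁺ with 7 − 3 = 4 d electrons.
High-spin d⁴ fills as t2g^3 e_g^1 with CFSE 3(−0.4) + 1(+0.6) = -0.6Δₒ = -121 kJ/mol.
For low-spin the configuration is t2g^4 e_g^0: orbital energy -1.6 × 202 = -323 kJ/mol, and 1 additional pair relative to high-spin adds 218 kJ/mol, giving -105 kJ/mol.
The difference is -105 − (-121) = 16 kJ/mol, so high-spin lies lower.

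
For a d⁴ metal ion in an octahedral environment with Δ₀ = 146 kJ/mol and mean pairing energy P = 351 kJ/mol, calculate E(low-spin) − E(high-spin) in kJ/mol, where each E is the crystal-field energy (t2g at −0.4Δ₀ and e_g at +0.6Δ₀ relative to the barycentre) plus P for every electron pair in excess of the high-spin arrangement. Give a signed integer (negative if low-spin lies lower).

205

High-spin: t2g^3 e_g^1, CFSE = -0.6Δ₀ = -88 kJ/mol.
For low-spin the configuration is t2g^4 e_g^0: orbital energy -1.6 × 146 = -234 kJ/mol, and 1 additional pair relative to high-spin adds 351 kJ/mol, giving 117 kJ/mol.
E(LS) − E(HS) = 117 − (-88) = 205 kJ/mol.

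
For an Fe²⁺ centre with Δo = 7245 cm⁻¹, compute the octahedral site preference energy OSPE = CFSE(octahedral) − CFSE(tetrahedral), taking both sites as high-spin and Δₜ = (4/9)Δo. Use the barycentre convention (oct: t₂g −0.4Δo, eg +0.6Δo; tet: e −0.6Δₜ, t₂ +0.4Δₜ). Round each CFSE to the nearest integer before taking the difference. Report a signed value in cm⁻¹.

Fe is in group 8, so Fe²⁺ is d⁶ (8 − 2 = 6).
Octahedral high-spin t₂g⁴ eg²: CFSE = -0.4 × 7245 = -2898 cm⁻¹.
Tetrahedral e³ t₂³ gives -0.6Δₜ = -0.6 × (4/9) × 7245 = -1932 cm⁻¹.
OSPE = -2898 − (-1932) = -966 cm⁻¹.

-966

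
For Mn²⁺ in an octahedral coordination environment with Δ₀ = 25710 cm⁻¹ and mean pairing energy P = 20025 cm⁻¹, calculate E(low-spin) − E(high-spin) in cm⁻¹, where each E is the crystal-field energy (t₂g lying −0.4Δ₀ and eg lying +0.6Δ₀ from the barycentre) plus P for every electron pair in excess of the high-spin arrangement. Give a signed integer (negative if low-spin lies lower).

-11370

Mn²⁺: group 7, so d-count = 7 − 2 = 5.
High-spin d⁵ fills as t₂g³ eg² with CFSE 3(−0.4) + 2(+0.6) = 0.0Δ₀ = 0 cm⁻¹.
Low-spin t₂g⁵ eg⁰ gives -2.0Δ₀ = -51420 cm⁻¹, but forming 2 extra pairs costs 2P = 40050 cm⁻¹, so E(LS) = -51420 + 40050 = -11370 cm⁻¹.
Thus E(LS) − E(HS) = -11370 cm⁻¹.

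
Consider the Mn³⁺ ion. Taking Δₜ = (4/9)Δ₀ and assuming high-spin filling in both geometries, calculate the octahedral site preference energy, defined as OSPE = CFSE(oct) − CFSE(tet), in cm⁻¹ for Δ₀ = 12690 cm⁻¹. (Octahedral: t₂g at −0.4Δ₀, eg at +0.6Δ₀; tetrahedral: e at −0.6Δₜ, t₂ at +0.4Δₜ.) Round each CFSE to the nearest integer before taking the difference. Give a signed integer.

-5358

Group 7 minus oxidation state +3 gives a d⁴ configuration for Mn³⁺.
Octahedral (high-spin): t₂g³ eg¹, CFSE = 3(−0.4) + 1(+0.6) = -0.6Δ₀ = -0.6 × 12690 = -7614 cm⁻¹.
Tetrahedral: e² t₂², CFSE = 2(−0.6) + 2(+0.4) = -0.4Δₜ = -0.4 × (4/9) × 12690 = -2256 cm⁻¹.
OSPE = -7614 − (-2256) = -5358 cm⁻¹.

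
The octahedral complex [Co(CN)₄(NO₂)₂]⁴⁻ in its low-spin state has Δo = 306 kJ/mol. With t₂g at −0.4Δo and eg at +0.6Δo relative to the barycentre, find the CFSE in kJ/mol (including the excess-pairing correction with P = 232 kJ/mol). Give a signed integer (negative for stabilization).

Ligand charges: 4×(-1) from CN⁻ and 2×(-1) from NO₂⁻ sum to -6; with overall charge -4, Co is +2.
Co is in group 9, so Co²⁺ is d⁷ (9 − 2 = 7).
Electron filling gives t₂g⁶ eg¹.
The orbital stabilization is -1.8Δo = -1.8 × 306 = -551 kJ/mol.
Pairing penalty: 3 pairs vs 2 in the high-spin reference → 1 extra × P = 232 kJ/mol.
Net CFSE = -551 + 232 = -319 kJ/mol.

-319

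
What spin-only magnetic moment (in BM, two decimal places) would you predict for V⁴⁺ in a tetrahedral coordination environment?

V⁴⁺: group 5, so d-count = 5 − 4 = 1.
With tetrahedral geometry the complex is necessarily high-spin.
Configuration: e^1 t2^0 → 1 unpaired electron.
μ(spin-only) = √[1(1+2)] = √3 ≈ 1.73 BM.

1.73 BM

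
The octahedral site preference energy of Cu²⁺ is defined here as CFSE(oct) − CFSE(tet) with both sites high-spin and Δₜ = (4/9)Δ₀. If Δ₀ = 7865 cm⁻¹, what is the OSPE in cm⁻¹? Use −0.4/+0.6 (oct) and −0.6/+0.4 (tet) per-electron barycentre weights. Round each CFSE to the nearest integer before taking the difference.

Cu sits in group 11; removing 2 electrons leaves Cu²⁺ with 11 − 2 = 9 d electrons.
In an octahedral site d⁹ (HS) is t₂g⁶ eg³, giving CFSE(oct) = -0.6Δ₀ = -4719 cm⁻¹.
In a tetrahedral site the filling is e⁴ t₂⁵: CFSE(tet) = -0.4Δₜ = -0.4 × (4/9)(7865) = -1398 cm⁻¹.
OSPE = -4719 − (-1398) = -3321 cm⁻¹.

-3321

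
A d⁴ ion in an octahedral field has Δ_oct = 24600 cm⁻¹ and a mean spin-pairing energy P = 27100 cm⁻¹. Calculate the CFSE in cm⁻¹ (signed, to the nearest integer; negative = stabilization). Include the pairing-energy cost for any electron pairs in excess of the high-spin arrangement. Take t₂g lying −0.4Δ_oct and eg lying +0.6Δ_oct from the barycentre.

-14760

With Δ_oct < P the complex is high-spin.
That gives t₂g³ eg¹.
Orbital CFSE = -0.6Δ_oct = -0.6 × 24600 = -14760 cm⁻¹.
High-spin has no excess pairs, so no pairing correction applies.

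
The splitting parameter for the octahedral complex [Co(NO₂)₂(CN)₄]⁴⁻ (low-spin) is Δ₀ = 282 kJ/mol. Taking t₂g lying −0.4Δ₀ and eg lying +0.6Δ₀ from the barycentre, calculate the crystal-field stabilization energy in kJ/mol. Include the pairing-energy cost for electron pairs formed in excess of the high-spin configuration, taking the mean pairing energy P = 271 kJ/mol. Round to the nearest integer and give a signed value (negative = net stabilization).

Ligand charges: 2×(-1) from NO₂⁻ and 4×(-1) from CN⁻ sum to -6; with overall charge -4, Co is +2.
Co²⁺: group 9, so d-count = 9 − 2 = 7.
Configuration: t₂g⁶ eg¹.
Orbital CFSE = 6(-0.4) + 1(0.6) = -1.8Δ₀ = -1.8 × 282 = -508 kJ/mol.
High-spin d⁷ would be t₂g⁵ eg² with 2 pairs; low-spin has 3, so 1 excess pair costs +1P = +271 kJ/mol.
Net CFSE = -508 + 271 = -237 kJ/mol.

-237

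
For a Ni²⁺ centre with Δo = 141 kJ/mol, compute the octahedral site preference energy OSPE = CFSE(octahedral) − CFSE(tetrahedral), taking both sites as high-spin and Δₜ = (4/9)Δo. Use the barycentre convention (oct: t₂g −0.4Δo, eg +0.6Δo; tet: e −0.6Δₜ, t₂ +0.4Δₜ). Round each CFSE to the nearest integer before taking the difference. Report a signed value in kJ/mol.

Ni sits in group 10; removing 2 electrons leaves Ni²⁺ with 10 − 2 = 8 d electrons.
Octahedral high-spin t₂g⁶ eg²: CFSE = -1.2 × 141 = -169 kJ/mol.
Tetrahedral e⁴ t₂⁴ gives -0.8Δₜ = -0.8 × (4/9) × 141 = -50 kJ/mol.
OSPE = -169 − (-50) = -119 kJ/mol.

-119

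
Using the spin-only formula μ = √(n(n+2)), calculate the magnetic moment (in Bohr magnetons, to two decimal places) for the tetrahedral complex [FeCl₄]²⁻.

Each Cl⁻ contributes -1; 4 × (-1) = -4. With overall charge -2, Fe is in the +2 oxidation state.
Fe sits in group 8; removing 2 electrons leaves Fe²⁺ with 8 − 2 = 6 d electrons.
Tetrahedral fields are weak (Δₜ ≈ 4/9 Δₒ), so electrons fill high-spin.
Configuration: e³ t₂³ → 4 unpaired electrons.
μ(spin-only) = √[4(4+2)] = √24 ≈ 4.90 Bohr magnetons.

4.90 Bohr magnetons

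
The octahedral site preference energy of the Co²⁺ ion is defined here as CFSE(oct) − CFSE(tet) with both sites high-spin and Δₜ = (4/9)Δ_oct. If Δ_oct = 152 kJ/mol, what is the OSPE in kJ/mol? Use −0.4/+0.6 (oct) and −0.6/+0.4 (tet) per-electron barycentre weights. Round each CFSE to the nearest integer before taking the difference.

Co²⁺: group 9, so d-count = 9 − 2 = 7.
Octahedral (high-spin): t₂g⁵ eg², CFSE = 5(−0.4) + 2(+0.6) = -0.8Δ_oct = -0.8 × 152 = -122 kJ/mol.
Tetrahedral: e⁴ t₂³, CFSE = 4(−0.6) + 3(+0.4) = -1.2Δₜ = -1.2 × (4/9) × 152 = -81 kJ/mol.
OSPE = -122 − (-81) = -41 kJ/mol.

-41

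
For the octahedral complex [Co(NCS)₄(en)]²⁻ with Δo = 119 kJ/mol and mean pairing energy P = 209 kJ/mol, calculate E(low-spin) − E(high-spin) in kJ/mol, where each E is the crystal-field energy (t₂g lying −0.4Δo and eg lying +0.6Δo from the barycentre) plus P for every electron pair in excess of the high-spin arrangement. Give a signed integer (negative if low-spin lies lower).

Ligand charges: 4×(-1) from NCS⁻ and 1×(+0) from en sum to -4; with overall charge -2, Co is +2.
Co is in group 9, so Co²⁺ is d⁷ (9 − 2 = 7).
High-spin: t₂g⁵ eg², CFSE = -0.8Δo = -95 kJ/mol.
Low-spin t₂g⁶ eg¹ gives -1.8Δo = -214 kJ/mol, but forming 1 extra pair costs 1P = 209 kJ/mol, so E(LS) = -214 + 209 = -5 kJ/mol.
E(LS) − E(HS) = -5 − (-95) = 90 kJ/mol.

90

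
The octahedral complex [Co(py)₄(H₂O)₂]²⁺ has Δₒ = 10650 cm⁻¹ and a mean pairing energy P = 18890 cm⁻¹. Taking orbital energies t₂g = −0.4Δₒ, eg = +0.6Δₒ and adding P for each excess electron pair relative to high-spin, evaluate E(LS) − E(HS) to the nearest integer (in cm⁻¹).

8240

Ligand charges: 4×(+0) from py and 2×(+0) from H₂O sum to +0; with overall charge +2, Co is +2.
Co²⁺: group 9, so d-count = 9 − 2 = 7.
High-spin d⁷ fills as t₂g⁵ eg² with CFSE 5(−0.4) + 2(+0.6) = -0.8Δₒ = -8520 cm⁻¹.
For low-spin the configuration is t₂g⁶ eg¹: orbital energy -1.8 × 10650 = -19170 cm⁻¹, and 1 additional pair relative to high-spin adds 18890 cm⁻¹, giving -280 cm⁻¹.
Thus E(LS) − E(HS) = 8240 cm⁻¹.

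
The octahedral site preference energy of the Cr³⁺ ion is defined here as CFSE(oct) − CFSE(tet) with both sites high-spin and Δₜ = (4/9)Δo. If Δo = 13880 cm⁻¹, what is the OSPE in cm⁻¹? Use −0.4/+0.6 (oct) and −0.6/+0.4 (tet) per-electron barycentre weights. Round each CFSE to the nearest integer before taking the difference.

-11721

Cr is in group 6, so Cr³⁺ is d³ (6 − 3 = 3).
Octahedral (high-spin): t₂g³ eg⁰, CFSE = 3(−0.4) + 0(+0.6) = -1.2Δo = -1.2 × 13880 = -16656 cm⁻¹.
In a tetrahedral site the filling is e² t₂¹: CFSE(tet) = -0.8Δₜ = -0.8 × (4/9)(13880) = -4935 cm⁻¹.
OSPE = CFSE(oct) − CFSE(tet) = -16656 − (-4935) = -11721 cm⁻¹.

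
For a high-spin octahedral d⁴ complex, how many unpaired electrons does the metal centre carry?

Configuration: t₂g³ eg¹, giving 4 unpaired electrons.

4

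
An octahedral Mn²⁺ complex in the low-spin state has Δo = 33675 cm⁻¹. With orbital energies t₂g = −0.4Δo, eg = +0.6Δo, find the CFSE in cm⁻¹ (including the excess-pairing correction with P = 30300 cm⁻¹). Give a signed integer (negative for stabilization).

-6750

Mn sits in group 7; removing 2 electrons leaves Mn²⁺ with 7 − 2 = 5 d electrons.
The d⁵ electrons fill as t₂g⁵ eg⁰.
The orbital stabilization is -2.0Δo = -2.0 × 33675 = -67350 cm⁻¹.
Pairing penalty: 2 pairs vs 0 in the high-spin reference → 2 extra × P = 60600 cm⁻¹.
Combining: -67350 + 60600 = -6750 cm⁻¹.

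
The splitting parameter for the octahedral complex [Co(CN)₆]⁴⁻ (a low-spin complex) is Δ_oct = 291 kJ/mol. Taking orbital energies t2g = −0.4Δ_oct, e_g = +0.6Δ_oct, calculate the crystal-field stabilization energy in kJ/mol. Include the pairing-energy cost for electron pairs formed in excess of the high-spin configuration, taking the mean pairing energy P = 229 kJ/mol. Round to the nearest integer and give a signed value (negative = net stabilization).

Each CN⁻ contributes -1; 6 × (-1) = -6. With overall charge -4, Co is in the +2 oxidation state.
Co sits in group 9; removing 2 electrons leaves Co²⁺ with 9 − 2 = 7 d electrons.
Configuration: t2g^6 e_g^1.
CFSE(orbital) = 6×(-0.4Δ_oct) + 1×(0.6Δ_oct) = -1.8Δ_oct; with Δ_oct = 291 kJ/mol that is -524 kJ/mol.
Pairing penalty: 3 pairs vs 2 in the high-spin reference → 1 extra × P = 229 kJ/mol.
Overall CFSE = -524 + 229 = -295 kJ/mol.

-295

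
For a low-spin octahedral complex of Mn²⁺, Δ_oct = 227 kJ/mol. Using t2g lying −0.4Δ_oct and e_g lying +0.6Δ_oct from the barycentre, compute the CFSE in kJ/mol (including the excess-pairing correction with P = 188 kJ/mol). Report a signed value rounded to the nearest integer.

Group 7 minus oxidation state +2 gives a d⁵ configuration for Mn²⁺.
Electron filling gives t2g^5 e_g^0.
CFSE(orbital) = 5×(-0.4Δ_oct) + 0×(0.6Δ_oct) = -2.0Δ_oct; with Δ_oct = 227 kJ/mol that is -454 kJ/mol.
High-spin d⁵ would be t2g^3 e_g^2 with 0 pairs; low-spin has 2, so 2 excess pairs cost +2P = +376 kJ/mol.
Net CFSE = -454 + 376 = -78 kJ/mol.

-78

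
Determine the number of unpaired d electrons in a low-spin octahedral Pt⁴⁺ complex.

0

Pt sits in group 10; removing 4 electrons leaves Pt⁴⁺ with 10 − 4 = 6 d electrons.
Configuration: t₂g⁶ eg⁰, giving 0 unpaired electrons.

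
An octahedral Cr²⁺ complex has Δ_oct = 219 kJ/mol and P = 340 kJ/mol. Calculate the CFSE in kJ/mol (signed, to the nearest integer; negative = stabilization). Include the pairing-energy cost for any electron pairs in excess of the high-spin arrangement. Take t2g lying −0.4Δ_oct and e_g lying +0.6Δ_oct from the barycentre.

-131

Cr is in group 6, so Cr²⁺ is d⁴ (6 − 2 = 4).
Here Δ_oct < P (219 < 340), so the high-spin state is favoured.
That gives t2g^3 e_g^1.
Orbital CFSE = -0.6Δ_oct = -0.6 × 219 = -131 kJ/mol.
High-spin has no excess pairs, so no pairing correction applies.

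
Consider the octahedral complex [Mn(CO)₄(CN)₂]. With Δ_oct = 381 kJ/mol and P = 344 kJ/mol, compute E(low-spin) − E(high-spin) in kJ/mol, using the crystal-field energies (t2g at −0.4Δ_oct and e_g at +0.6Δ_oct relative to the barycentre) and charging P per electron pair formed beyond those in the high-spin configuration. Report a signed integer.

Ligand charges: 4×(+0) from CO and 2×(-1) from CN⁻ sum to -2; with overall charge +0, Mn is +2.
Group 7 minus oxidation state +2 gives a d⁵ configuration for Mn²⁺.
In the high-spin limit (t2g^3 e_g^2) the orbital term is 0.0Δ_oct = 0 kJ/mol, with no excess pairing.
Low-spin t2g^5 e_g^0 gives -2.0Δ_oct = -762 kJ/mol, but forming 2 extra pairs costs 2P = 688 kJ/mol, so E(LS) = -762 + 688 = -74 kJ/mol.
The difference is -74 − (0) = -74 kJ/mol, so low-spin lies lower.

-74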